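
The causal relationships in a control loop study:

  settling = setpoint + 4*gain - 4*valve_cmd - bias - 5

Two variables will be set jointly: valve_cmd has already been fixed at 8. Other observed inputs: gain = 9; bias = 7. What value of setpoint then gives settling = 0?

With valve_cmd held at 8:
Substituting into the settling equation gives settling = setpoint - 8.
Solve setpoint - 8 = 0: setpoint = (0 + 8) / 1 = 8.

setpoint = 8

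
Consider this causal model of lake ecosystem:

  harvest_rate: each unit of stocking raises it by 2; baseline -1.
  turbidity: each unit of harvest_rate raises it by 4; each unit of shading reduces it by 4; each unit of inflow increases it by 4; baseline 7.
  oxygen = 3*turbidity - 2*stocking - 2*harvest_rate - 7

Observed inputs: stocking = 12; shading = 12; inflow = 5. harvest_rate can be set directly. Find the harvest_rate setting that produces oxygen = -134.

harvest_rate = -4

Intervening on harvest_rate fixes its value directly, overriding its dependence on stocking.
Substituting into the turbidity equation gives turbidity = 4*harvest_rate - 21.
This gives oxygen = 10*harvest_rate - 94.
Solve 10*harvest_rate - 94 = -134: harvest_rate = (-134 + 94) / 10 = -4.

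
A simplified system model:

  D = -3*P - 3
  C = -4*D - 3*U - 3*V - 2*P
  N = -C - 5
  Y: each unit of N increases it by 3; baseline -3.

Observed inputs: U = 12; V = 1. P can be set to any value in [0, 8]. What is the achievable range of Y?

Substituting into the C equation gives C = 10*P - 27.
So N = -10*P + 22.
Y becomes -30*P + 63.
Linear in P, so extremes are at the endpoints: P = 0 gives Y = 63; P = 8 gives Y = -177.

-177 to 63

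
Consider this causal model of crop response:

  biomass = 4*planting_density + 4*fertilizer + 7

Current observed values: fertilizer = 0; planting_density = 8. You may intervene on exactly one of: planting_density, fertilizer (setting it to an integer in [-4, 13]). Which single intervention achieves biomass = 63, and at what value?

set fertilizer = 6

Intervening on planting_density: biomass = 4*planting_density + 7. Reaching 63 requires planting_density = 14, outside [-4, 13].
Intervening on fertilizer: with other inputs at their observed values, biomass = 4*fertilizer + 39. Solving for 63 gives fertilizer = 6, within [-4, 13].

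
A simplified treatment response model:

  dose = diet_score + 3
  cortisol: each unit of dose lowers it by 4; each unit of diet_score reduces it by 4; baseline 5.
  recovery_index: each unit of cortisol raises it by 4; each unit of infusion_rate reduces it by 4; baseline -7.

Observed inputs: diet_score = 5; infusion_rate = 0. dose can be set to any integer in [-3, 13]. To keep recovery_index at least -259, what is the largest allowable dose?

dose = 12

Intervening on dose fixes its value directly, overriding its dependence on diet_score.
Substituting into the cortisol equation gives cortisol = -4*dose - 15.
Substituting into the recovery_index equation gives recovery_index = -16*dose - 67.
Require -16*dose - 67 ≥ -259, so dose ≤ 12.
The largest integer in [-3, 13] satisfying this is 12.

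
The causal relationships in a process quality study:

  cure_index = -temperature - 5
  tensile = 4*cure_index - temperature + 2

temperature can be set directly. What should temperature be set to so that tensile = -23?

Substituting into the tensile equation gives tensile = -5*temperature - 18.
Solve -5*temperature - 18 = -23: temperature = (-23 + 18) / -5 = 1.

temperature = 1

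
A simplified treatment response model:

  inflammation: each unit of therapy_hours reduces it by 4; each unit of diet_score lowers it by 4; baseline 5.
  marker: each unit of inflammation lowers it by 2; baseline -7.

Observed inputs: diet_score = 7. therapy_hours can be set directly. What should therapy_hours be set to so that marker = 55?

therapy_hours = 2

Substituting into the inflammation equation gives inflammation = -4*therapy_hours - 23.
marker becomes 8*therapy_hours + 39.
Solve 8*therapy_hours + 39 = 55: therapy_hours = (55 - 39) / 8 = 2.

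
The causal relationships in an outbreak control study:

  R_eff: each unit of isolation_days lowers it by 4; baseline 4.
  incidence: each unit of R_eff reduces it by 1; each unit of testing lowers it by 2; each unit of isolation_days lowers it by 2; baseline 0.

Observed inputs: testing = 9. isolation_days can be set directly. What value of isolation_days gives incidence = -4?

isolation_days = 9

Substituting into the incidence equation gives incidence = 2*isolation_days - 22.
Solve 2*isolation_days - 22 = -4: isolation_days = (-4 + 22) / 2 = 9.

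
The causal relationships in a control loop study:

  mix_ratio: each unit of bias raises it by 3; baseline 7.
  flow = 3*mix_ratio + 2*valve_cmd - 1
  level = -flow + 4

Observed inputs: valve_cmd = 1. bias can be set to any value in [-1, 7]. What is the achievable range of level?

-81 to -9

Substituting into the flow equation gives flow = 9*bias + 22.
This gives level = -9*bias - 18.
Linear in bias, so extremes are at the endpoints: bias = -1 gives level = -9; bias = 7 gives level = -81.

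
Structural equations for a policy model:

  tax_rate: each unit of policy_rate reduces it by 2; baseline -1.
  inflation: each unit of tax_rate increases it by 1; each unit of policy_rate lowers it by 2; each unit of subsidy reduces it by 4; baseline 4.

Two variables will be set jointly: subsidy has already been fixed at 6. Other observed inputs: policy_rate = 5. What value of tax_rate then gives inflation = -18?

With subsidy held at 6:
Intervening on tax_rate fixes its value directly, overriding its dependence on policy_rate.
Substituting into the inflation equation gives inflation = tax_rate - 30.
Solve tax_rate - 30 = -18: tax_rate = (-18 + 30) / 1 = 12.

tax_rate = 12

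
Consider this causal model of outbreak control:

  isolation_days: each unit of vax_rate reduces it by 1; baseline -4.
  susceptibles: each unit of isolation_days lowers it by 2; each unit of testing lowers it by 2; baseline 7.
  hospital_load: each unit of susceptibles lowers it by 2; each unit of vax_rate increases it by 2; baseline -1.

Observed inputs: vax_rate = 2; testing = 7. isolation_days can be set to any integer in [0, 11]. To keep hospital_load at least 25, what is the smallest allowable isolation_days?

isolation_days = 2

Intervening on isolation_days fixes its value directly, overriding its dependence on vax_rate.
Substituting into the susceptibles equation gives susceptibles = -2*isolation_days - 7.
Substituting into the hospital_load equation gives hospital_load = 4*isolation_days + 17.
Require 4*isolation_days + 17 ≥ 25, so isolation_days ≥ 2.
The smallest integer in [0, 11] satisfying this is 2.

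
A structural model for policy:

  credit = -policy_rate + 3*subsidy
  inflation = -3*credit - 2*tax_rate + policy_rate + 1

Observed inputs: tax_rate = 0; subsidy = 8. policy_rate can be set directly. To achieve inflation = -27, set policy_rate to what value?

Substituting into the credit equation gives credit = -policy_rate + 24.
inflation becomes 4*policy_rate - 71.
Solve 4*policy_rate - 71 = -27: policy_rate = (-27 + 71) / 4 = 11.

policy_rate = 11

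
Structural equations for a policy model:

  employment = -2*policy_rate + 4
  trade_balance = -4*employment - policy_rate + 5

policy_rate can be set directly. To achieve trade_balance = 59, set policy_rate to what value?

policy_rate = 10

Substituting into the trade_balance equation gives trade_balance = 7*policy_rate - 11.
Solve 7*policy_rate - 11 = 59: policy_rate = (59 + 11) / 7 = 10.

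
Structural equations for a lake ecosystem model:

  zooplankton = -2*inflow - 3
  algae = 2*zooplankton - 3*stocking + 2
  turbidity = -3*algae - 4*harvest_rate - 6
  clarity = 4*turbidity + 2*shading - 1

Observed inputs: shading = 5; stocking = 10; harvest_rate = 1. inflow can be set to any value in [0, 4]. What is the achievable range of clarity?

Substituting into the algae equation gives algae = -4*inflow - 34.
turbidity becomes 12*inflow + 92.
So clarity = 48*inflow + 377.
Linear in inflow, so extremes are at the endpoints: inflow = 0 gives clarity = 377; inflow = 4 gives clarity = 569.

377 to 569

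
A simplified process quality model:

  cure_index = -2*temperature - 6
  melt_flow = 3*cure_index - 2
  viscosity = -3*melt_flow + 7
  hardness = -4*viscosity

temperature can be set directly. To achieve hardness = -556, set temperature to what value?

temperature = 4

Substituting into the melt_flow equation gives melt_flow = -6*temperature - 20.
Substituting into the viscosity equation gives viscosity = 18*temperature + 67.
Substituting into the hardness equation gives hardness = -72*temperature - 268.
Solve -72*temperature - 268 = -556: temperature = (-556 + 268) / -72 = 4.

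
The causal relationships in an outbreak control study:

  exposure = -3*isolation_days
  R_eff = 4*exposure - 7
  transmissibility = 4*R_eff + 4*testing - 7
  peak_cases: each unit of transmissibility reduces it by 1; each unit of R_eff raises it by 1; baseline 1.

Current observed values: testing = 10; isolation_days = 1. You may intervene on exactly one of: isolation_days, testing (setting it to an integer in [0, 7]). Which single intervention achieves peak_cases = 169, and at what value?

set isolation_days = 5

Intervening on isolation_days: with other inputs at their observed values, peak_cases = 36*isolation_days - 11. Solving for 169 gives isolation_days = 5, within [0, 7].
Intervening on testing: peak_cases = -4*testing + 65. Reaching 169 requires testing = -26, outside [0, 7].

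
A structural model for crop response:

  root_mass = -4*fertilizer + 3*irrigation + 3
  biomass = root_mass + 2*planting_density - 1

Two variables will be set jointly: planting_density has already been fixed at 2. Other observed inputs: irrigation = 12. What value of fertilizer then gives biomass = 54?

With planting_density held at 2:
Substituting into the root_mass equation gives root_mass = -4*fertilizer + 39.
Substituting into the biomass equation gives biomass = -4*fertilizer + 42.
Solve -4*fertilizer + 42 = 54: fertilizer = (54 - 42) / -4 = -3.

fertilizer = -3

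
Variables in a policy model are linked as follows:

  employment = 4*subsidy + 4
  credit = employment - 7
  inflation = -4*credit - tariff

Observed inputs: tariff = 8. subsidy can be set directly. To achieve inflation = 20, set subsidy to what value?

Substituting into the credit equation gives credit = 4*subsidy - 3.
Substituting into the inflation equation gives inflation = -16*subsidy + 4.
Solve -16*subsidy + 4 = 20: subsidy = (20 - 4) / -16 = -1.

subsidy = -1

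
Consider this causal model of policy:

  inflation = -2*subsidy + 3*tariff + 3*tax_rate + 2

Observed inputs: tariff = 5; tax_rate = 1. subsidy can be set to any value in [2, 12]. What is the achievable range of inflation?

-4 to 16

Substituting into the inflation equation gives inflation = -2*subsidy + 20.
Linear in subsidy, so extremes are at the endpoints: subsidy = 2 gives inflation = 16; subsidy = 12 gives inflation = -4.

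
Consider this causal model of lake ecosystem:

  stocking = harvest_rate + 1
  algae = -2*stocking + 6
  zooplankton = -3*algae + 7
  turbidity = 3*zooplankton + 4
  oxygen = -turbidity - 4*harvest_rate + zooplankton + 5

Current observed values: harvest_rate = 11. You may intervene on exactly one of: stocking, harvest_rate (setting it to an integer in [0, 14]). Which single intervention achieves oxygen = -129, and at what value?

set stocking = 9

Intervening on stocking: with other inputs at their observed values, oxygen = -12*stocking - 21. Solving for -129 gives stocking = 9, within [0, 14].
Intervening on harvest_rate: oxygen = -16*harvest_rate + 11. Reaching -129 requires harvest_rate = 35/4, not an integer.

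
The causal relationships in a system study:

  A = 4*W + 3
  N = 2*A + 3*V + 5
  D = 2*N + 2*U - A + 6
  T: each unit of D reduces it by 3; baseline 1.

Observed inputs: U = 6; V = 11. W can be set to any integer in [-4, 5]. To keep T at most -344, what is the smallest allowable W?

Substituting into the N equation gives N = 8*W + 44.
Substituting into the D equation gives D = 12*W + 103.
So T = -36*W - 308.
Require -36*W - 308 ≤ -344, so W ≥ 1.
The smallest integer in [-4, 5] satisfying this is 1.

W = 1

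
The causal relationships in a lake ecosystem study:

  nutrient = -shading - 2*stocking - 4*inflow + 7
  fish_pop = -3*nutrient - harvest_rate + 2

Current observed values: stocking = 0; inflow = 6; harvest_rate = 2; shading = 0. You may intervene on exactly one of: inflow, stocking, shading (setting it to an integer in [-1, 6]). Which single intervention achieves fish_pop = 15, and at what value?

set inflow = 3

Intervening on inflow: with other inputs at their observed values, fish_pop = 12*inflow - 21. Solving for 15 gives inflow = 3, within [-1, 6].
Intervening on stocking: fish_pop = 6*stocking + 51. Reaching 15 requires stocking = -6, outside [-1, 6].
Intervening on shading: fish_pop = 3*shading + 51. Reaching 15 requires shading = -12, outside [-1, 6].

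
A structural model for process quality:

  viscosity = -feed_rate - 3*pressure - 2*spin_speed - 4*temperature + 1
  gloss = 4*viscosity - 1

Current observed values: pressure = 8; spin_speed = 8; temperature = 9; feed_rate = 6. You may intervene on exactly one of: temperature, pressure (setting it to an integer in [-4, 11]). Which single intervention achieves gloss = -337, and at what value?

Intervening on temperature: gloss = -16*temperature - 181. Reaching -337 requires temperature = 39/4, not an integer.
Intervening on pressure: with other inputs at their observed values, gloss = -12*pressure - 229. Solving for -337 gives pressure = 9, within [-4, 11].

set pressure = 9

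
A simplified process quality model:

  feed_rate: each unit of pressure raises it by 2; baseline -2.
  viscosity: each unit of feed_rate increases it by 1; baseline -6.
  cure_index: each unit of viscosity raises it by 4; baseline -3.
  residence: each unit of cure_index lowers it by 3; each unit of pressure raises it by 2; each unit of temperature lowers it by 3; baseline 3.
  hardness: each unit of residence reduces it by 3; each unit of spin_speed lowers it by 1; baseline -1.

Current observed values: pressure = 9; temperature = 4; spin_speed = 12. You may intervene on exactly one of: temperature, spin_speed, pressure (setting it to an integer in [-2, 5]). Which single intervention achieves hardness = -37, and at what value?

Intervening on temperature: hardness = 9*temperature + 257. Reaching -37 requires temperature = -98/3, not an integer.
Intervening on spin_speed: hardness = -spin_speed + 305. Reaching -37 requires spin_speed = 342, outside [-2, 5].
Intervening on pressure: with other inputs at their observed values, hardness = 66*pressure - 301. Solving for -37 gives pressure = 4, within [-2, 5].

set pressure = 4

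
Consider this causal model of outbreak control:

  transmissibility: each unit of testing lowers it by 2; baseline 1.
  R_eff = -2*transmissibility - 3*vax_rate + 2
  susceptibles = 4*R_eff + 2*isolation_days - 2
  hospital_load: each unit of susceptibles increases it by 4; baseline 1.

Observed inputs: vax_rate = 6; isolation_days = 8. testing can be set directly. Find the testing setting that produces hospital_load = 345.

testing = 9

Substituting into the R_eff equation gives R_eff = 4*testing - 18.
susceptibles becomes 16*testing - 58.
Substituting into the hospital_load equation gives hospital_load = 64*testing - 231.
Solve 64*testing - 231 = 345: testing = (345 + 231) / 64 = 9.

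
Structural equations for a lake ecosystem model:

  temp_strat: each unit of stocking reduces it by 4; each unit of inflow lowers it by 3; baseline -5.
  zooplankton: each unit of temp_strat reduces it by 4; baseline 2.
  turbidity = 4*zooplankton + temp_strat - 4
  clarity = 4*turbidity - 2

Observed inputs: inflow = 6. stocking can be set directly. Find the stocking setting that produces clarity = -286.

stocking = -7

Substituting into the temp_strat equation gives temp_strat = -4*stocking - 23.
Substituting into the zooplankton equation gives zooplankton = 16*stocking + 94.
So turbidity = 60*stocking + 349.
Substituting into the clarity equation gives clarity = 240*stocking + 1394.
Solve 240*stocking + 1394 = -286: stocking = (-286 - 1394) / 240 = -7.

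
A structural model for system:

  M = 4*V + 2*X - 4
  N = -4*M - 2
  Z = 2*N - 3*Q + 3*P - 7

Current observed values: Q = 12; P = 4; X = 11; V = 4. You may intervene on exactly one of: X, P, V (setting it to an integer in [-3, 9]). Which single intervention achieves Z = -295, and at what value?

Intervening on X: Z = -16*X - 131. Reaching -295 requires X = 41/4, not an integer.
Intervening on P: with other inputs at their observed values, Z = 3*P - 319. Solving for -295 gives P = 8, within [-3, 9].
Intervening on V: Z = -32*V - 179. Reaching -295 requires V = 29/8, not an integer.

set P = 8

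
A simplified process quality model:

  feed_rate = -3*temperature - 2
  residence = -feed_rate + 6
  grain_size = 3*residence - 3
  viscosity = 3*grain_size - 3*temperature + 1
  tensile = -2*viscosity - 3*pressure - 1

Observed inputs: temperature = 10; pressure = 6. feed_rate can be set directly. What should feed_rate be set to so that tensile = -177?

Intervening on feed_rate fixes its value directly, overriding its dependence on temperature.
Substituting into the grain_size equation gives grain_size = -3*feed_rate + 15.
Substituting into the viscosity equation gives viscosity = -9*feed_rate + 16.
Substituting into the tensile equation gives tensile = 18*feed_rate - 51.
Solve 18*feed_rate - 51 = -177: feed_rate = (-177 + 51) / 18 = -7.

feed_rate = -7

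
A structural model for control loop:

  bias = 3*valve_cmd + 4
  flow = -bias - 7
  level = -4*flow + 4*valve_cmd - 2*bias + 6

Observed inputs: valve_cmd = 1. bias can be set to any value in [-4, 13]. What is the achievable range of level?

30 to 64

Intervening on bias fixes its value directly, overriding its dependence on valve_cmd.
Substituting into the level equation gives level = 2*bias + 38.
Linear in bias, so extremes are at the endpoints: bias = -4 gives level = 30; bias = 13 gives level = 64.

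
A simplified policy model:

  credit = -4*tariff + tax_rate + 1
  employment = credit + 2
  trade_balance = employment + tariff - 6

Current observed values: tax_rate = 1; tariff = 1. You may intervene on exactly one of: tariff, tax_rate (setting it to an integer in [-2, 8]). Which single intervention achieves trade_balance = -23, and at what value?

set tariff = 7

Intervening on tariff: with other inputs at their observed values, trade_balance = -3*tariff - 2. Solving for -23 gives tariff = 7, within [-2, 8].
Intervening on tax_rate: trade_balance = tax_rate - 6. Reaching -23 requires tax_rate = -17, outside [-2, 8].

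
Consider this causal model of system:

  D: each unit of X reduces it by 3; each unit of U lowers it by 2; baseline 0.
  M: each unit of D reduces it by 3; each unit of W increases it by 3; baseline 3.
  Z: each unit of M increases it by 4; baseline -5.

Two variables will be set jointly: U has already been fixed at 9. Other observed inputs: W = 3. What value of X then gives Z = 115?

With U held at 9:
Substituting into the D equation gives D = -3*X - 18.
Substituting into the M equation gives M = 9*X + 66.
Substituting into the Z equation gives Z = 36*X + 259.
Solve 36*X + 259 = 115: X = (115 - 259) / 36 = -4.

X = -4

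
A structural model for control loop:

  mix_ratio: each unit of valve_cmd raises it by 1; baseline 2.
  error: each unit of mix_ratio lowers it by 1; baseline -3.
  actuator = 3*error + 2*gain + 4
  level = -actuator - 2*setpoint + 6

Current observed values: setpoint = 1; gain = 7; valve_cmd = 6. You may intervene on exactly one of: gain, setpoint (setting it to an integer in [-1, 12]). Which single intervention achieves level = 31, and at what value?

set gain = 1

Intervening on gain: with other inputs at their observed values, level = -2*gain + 33. Solving for 31 gives gain = 1, within [-1, 12].
Intervening on setpoint: level = -2*setpoint + 21. Reaching 31 requires setpoint = -5, outside [-1, 12].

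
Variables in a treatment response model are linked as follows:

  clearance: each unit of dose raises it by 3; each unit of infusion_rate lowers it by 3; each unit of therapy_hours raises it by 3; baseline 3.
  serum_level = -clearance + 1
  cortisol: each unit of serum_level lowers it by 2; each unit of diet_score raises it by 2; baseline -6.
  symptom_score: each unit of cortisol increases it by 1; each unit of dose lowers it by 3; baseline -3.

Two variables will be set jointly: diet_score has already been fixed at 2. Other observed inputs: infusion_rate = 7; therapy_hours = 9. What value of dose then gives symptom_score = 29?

With diet_score held at 2:
Substituting into the clearance equation gives clearance = 3*dose + 9.
Substituting into the serum_level equation gives serum_level = -3*dose - 8.
So cortisol = 6*dose + 14.
So symptom_score = 3*dose + 11.
Solve 3*dose + 11 = 29: dose = (29 - 11) / 3 = 6.

dose = 6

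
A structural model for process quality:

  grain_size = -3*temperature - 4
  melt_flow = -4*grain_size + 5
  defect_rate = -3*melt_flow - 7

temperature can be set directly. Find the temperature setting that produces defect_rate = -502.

temperature = 12

Substituting into the melt_flow equation gives melt_flow = 12*temperature + 21.
So defect_rate = -36*temperature - 70.
Solve -36*temperature - 70 = -502: temperature = (-502 + 70) / -36 = 12.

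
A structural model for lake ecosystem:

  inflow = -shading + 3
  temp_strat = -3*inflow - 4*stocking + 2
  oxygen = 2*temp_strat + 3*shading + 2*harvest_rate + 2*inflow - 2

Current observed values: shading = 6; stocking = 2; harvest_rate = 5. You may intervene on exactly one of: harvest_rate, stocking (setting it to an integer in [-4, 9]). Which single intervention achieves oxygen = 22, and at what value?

set harvest_rate = 3

Intervening on harvest_rate: with other inputs at their observed values, oxygen = 2*harvest_rate + 16. Solving for 22 gives harvest_rate = 3, within [-4, 9].
Intervening on stocking: oxygen = -8*stocking + 42. Reaching 22 requires stocking = 5/2, not an integer.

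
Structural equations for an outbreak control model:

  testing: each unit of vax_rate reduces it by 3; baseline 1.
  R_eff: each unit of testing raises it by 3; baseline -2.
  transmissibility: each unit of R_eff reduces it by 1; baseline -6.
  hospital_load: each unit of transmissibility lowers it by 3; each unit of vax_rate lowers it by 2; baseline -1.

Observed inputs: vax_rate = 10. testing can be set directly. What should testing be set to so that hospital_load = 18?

testing = 3

Intervening on testing fixes its value directly, overriding its dependence on vax_rate.
Substituting into the transmissibility equation gives transmissibility = -3*testing - 4.
So hospital_load = 9*testing - 9.
Solve 9*testing - 9 = 18: testing = (18 + 9) / 9 = 3.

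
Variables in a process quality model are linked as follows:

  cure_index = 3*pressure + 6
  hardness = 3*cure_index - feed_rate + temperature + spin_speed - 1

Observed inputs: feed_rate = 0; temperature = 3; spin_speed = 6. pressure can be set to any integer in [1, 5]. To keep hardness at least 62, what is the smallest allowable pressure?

pressure = 4

Substituting into the hardness equation gives hardness = 9*pressure + 26.
Require 9*pressure + 26 ≥ 62, so pressure ≥ 4.
The smallest integer in [1, 5] satisfying this is 4.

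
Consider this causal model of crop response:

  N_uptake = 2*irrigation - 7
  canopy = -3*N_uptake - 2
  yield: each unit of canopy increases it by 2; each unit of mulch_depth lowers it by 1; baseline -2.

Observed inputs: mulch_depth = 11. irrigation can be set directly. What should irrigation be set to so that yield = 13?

Substituting into the canopy equation gives canopy = -6*irrigation + 19.
Substituting into the yield equation gives yield = -12*irrigation + 25.
Solve -12*irrigation + 25 = 13: irrigation = (13 - 25) / -12 = 1.

irrigation = 1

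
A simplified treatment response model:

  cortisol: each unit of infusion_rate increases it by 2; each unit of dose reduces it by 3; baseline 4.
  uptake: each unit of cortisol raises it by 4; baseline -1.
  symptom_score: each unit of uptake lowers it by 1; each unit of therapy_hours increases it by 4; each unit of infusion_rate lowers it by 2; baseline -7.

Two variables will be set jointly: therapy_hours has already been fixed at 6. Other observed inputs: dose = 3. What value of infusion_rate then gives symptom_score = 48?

infusion_rate = -1

With therapy_hours held at 6:
Substituting into the cortisol equation gives cortisol = 2*infusion_rate - 5.
Substituting into the uptake equation gives uptake = 8*infusion_rate - 21.
Substituting into the symptom_score equation gives symptom_score = -10*infusion_rate + 38.
Solve -10*infusion_rate + 38 = 48: infusion_rate = (48 - 38) / -10 = -1.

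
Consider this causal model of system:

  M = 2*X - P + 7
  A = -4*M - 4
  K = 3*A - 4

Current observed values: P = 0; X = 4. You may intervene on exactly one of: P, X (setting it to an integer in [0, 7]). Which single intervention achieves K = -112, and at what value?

Intervening on P: with other inputs at their observed values, K = 12*P - 196. Solving for -112 gives P = 7, within [0, 7].
Intervening on X: K = -24*X - 100. Reaching -112 requires X = 1/2, not an integer.

set P = 7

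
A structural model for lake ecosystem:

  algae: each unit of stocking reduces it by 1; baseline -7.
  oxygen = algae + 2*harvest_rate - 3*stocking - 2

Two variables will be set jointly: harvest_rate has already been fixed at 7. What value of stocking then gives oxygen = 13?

With harvest_rate held at 7:
Substituting into the oxygen equation gives oxygen = -4*stocking + 5.
Solve -4*stocking + 5 = 13: stocking = (13 - 5) / -4 = -2.

stocking = -2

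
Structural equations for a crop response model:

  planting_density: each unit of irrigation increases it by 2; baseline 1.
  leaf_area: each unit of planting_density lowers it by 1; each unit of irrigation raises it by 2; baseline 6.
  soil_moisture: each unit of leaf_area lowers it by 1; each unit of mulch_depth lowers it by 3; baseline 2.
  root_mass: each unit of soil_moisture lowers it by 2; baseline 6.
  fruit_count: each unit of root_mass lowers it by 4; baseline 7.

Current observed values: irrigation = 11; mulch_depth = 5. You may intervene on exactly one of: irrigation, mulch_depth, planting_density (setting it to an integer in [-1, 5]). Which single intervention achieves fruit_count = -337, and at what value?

Intervening on irrigation: the paths from irrigation to fruit_count cancel (net effect zero), leaving fruit_count = -161; -337 is unreachable this way.
Intervening on mulch_depth: fruit_count = -24*mulch_depth - 41. Reaching -337 requires mulch_depth = 37/3, not an integer.
Intervening on planting_density: with other inputs at their observed values, fruit_count = 8*planting_density - 345. Solving for -337 gives planting_density = 1, within [-1, 5].

set planting_density = 1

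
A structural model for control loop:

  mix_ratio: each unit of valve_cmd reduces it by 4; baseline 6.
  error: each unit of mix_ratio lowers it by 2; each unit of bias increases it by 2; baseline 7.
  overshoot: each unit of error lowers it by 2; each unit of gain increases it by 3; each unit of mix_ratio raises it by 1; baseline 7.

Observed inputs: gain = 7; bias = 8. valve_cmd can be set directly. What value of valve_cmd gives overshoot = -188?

Substituting into the error equation gives error = 8*valve_cmd + 11.
overshoot becomes -20*valve_cmd + 12.
Solve -20*valve_cmd + 12 = -188: valve_cmd = (-188 - 12) / -20 = 10.

valve_cmd = 10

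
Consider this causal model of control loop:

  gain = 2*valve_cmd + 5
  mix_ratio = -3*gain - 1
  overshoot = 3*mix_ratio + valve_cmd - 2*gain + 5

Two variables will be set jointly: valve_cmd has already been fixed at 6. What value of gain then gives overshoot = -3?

gain = 1

With valve_cmd held at 6:
Intervening on gain fixes its value directly, overriding its dependence on valve_cmd.
Substituting into the overshoot equation gives overshoot = -11*gain + 8.
Solve -11*gain + 8 = -3: gain = (-3 - 8) / -11 = 1.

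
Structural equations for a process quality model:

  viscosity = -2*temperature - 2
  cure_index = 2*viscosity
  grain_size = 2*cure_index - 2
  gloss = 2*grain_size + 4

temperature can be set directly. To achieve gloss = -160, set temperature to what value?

Substituting into the cure_index equation gives cure_index = -4*temperature - 4.
So grain_size = -8*temperature - 10.
Substituting into the gloss equation gives gloss = -16*temperature - 16.
Solve -16*temperature - 16 = -160: temperature = (-160 + 16) / -16 = 9.

temperature = 9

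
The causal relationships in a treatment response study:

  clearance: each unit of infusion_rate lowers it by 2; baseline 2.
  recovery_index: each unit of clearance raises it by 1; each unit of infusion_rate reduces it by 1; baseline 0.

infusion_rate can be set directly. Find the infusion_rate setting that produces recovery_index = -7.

infusion_rate = 3

Substituting into the recovery_index equation gives recovery_index = -3*infusion_rate + 2.
Solve -3*infusion_rate + 2 = -7: infusion_rate = (-7 - 2) / -3 = 3.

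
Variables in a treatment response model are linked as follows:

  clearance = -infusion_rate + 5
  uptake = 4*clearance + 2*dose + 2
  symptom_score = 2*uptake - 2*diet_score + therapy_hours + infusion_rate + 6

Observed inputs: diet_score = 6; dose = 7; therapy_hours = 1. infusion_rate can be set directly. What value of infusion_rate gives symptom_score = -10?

Substituting into the uptake equation gives uptake = -4*infusion_rate + 36.
symptom_score becomes -7*infusion_rate + 67.
Solve -7*infusion_rate + 67 = -10: infusion_rate = (-10 - 67) / -7 = 11.

infusion_rate = 11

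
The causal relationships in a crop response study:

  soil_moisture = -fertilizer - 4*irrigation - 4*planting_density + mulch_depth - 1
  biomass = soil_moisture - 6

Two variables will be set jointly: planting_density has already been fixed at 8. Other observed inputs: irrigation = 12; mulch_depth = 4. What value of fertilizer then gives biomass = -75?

fertilizer = -8

With planting_density held at 8:
Substituting into the soil_moisture equation gives soil_moisture = -fertilizer - 77.
Substituting into the biomass equation gives biomass = -fertilizer - 83.
Solve -fertilizer - 83 = -75: fertilizer = (-75 + 83) / -1 = -8.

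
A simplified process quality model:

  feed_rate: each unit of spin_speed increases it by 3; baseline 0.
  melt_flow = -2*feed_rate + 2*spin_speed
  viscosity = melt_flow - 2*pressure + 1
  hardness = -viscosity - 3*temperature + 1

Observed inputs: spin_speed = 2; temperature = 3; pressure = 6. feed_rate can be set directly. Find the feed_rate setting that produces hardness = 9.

Intervening on feed_rate fixes its value directly, overriding its dependence on spin_speed.
Substituting into the melt_flow equation gives melt_flow = -2*feed_rate + 4.
So viscosity = -2*feed_rate - 7.
This gives hardness = 2*feed_rate - 1.
Solve 2*feed_rate - 1 = 9: feed_rate = (9 + 1) / 2 = 5.

feed_rate = 5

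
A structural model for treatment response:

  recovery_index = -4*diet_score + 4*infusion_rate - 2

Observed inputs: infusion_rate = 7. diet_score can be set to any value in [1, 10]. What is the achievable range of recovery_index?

Substituting into the recovery_index equation gives recovery_index = -4*diet_score + 26.
Linear in diet_score, so extremes are at the endpoints: diet_score = 1 gives recovery_index = 22; diet_score = 10 gives recovery_index = -14.

-14 to 22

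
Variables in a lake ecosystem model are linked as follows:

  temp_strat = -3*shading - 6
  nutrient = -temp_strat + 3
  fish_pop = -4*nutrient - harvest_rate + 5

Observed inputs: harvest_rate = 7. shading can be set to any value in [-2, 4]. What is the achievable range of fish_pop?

Substituting into the nutrient equation gives nutrient = 3*shading + 9.
This gives fish_pop = -12*shading - 38.
Linear in shading, so extremes are at the endpoints: shading = -2 gives fish_pop = -14; shading = 4 gives fish_pop = -86.

-86 to -14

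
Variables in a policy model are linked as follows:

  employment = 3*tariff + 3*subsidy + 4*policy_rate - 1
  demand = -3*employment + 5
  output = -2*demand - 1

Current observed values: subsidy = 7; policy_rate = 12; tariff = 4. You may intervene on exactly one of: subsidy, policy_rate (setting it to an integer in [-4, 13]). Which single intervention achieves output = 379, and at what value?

Intervening on subsidy: with other inputs at their observed values, output = 18*subsidy + 343. Solving for 379 gives subsidy = 2, within [-4, 13].
Intervening on policy_rate: output = 24*policy_rate + 181. Reaching 379 requires policy_rate = 33/4, not an integer.

set subsidy = 2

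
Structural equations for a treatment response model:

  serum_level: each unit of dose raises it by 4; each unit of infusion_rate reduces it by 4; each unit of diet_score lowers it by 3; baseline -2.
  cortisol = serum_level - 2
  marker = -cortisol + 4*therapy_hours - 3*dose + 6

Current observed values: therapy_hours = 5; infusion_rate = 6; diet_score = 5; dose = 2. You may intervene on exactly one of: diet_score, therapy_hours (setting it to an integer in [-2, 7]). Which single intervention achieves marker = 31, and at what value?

Intervening on diet_score: marker = 3*diet_score + 40. Reaching 31 requires diet_score = -3, outside [-2, 7].
Intervening on therapy_hours: with other inputs at their observed values, marker = 4*therapy_hours + 35. Solving for 31 gives therapy_hours = -1, within [-2, 7].

set therapy_hours = -1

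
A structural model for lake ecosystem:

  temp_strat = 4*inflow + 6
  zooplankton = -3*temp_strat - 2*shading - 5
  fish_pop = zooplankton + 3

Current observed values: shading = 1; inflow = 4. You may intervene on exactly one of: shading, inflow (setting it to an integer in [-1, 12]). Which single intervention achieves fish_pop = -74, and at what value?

set shading = 3

Intervening on shading: with other inputs at their observed values, fish_pop = -2*shading - 68. Solving for -74 gives shading = 3, within [-1, 12].
Intervening on inflow: fish_pop = -12*inflow - 22. Reaching -74 requires inflow = 13/3, not an integer.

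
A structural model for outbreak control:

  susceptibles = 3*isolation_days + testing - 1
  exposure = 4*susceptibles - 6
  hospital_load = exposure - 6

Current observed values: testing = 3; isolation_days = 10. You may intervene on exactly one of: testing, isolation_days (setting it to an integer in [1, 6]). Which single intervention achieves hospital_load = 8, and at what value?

set isolation_days = 1

Intervening on testing: hospital_load = 4*testing + 104. Reaching 8 requires testing = -24, outside [1, 6].
Intervening on isolation_days: with other inputs at their observed values, hospital_load = 12*isolation_days - 4. Solving for 8 gives isolation_days = 1, within [1, 6].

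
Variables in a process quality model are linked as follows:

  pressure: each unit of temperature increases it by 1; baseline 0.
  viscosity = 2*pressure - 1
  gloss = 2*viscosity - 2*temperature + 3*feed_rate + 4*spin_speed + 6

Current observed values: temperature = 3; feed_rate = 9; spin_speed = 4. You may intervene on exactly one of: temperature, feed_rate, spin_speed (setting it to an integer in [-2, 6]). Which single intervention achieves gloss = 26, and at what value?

Intervening on temperature: gloss = 2*temperature + 47. Reaching 26 requires temperature = -21/2, not an integer.
Intervening on feed_rate: with other inputs at their observed values, gloss = 3*feed_rate + 26. Solving for 26 gives feed_rate = 0, within [-2, 6].
Intervening on spin_speed: gloss = 4*spin_speed + 37. Reaching 26 requires spin_speed = -11/4, not an integer.

set feed_rate = 0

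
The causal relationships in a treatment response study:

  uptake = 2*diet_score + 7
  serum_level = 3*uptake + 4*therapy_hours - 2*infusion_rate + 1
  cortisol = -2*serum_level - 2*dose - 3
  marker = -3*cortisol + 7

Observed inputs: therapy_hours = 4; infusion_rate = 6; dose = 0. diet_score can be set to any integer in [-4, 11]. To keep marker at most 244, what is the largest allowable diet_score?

Substituting into the serum_level equation gives serum_level = 6*diet_score + 26.
Substituting into the cortisol equation gives cortisol = -12*diet_score - 55.
So marker = 36*diet_score + 172.
Require 36*diet_score + 172 ≤ 244, so diet_score ≤ 2.
The largest integer in [-4, 11] satisfying this is 2.

diet_score = 2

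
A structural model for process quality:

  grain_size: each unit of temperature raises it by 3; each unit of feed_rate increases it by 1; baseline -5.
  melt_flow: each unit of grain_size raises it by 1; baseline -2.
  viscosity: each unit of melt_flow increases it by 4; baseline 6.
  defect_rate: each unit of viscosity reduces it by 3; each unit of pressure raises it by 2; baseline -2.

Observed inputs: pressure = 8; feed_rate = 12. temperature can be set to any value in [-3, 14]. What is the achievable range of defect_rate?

Substituting into the grain_size equation gives grain_size = 3*temperature + 7.
Substituting into the melt_flow equation gives melt_flow = 3*temperature + 5.
So viscosity = 12*temperature + 26.
Substituting into the defect_rate equation gives defect_rate = -36*temperature - 64.
Linear in temperature, so extremes are at the endpoints: temperature = -3 gives defect_rate = 44; temperature = 14 gives defect_rate = -568.

-568 to 44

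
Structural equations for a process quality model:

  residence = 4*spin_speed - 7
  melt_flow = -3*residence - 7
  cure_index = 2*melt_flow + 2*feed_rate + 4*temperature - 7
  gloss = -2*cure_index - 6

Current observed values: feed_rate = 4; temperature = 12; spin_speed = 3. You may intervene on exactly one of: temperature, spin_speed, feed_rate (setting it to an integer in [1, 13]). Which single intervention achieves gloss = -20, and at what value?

set feed_rate = 5

Intervening on temperature: gloss = -8*temperature + 80. Reaching -20 requires temperature = 25/2, not an integer.
Intervening on spin_speed: gloss = 48*spin_speed - 160. Reaching -20 requires spin_speed = 35/12, not an integer.
Intervening on feed_rate: with other inputs at their observed values, gloss = -4*feed_rate. Solving for -20 gives feed_rate = 5, within [1, 13].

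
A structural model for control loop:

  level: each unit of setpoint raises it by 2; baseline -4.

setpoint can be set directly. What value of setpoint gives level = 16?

Solve 2*setpoint - 4 = 16: setpoint = (16 + 4) / 2 = 10.

setpoint = 10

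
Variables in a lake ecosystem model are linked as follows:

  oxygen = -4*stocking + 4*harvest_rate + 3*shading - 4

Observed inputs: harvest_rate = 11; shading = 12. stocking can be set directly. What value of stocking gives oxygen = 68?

stocking = 2

Substituting into the oxygen equation gives oxygen = -4*stocking + 76.
Solve -4*stocking + 76 = 68: stocking = (68 - 76) / -4 = 2.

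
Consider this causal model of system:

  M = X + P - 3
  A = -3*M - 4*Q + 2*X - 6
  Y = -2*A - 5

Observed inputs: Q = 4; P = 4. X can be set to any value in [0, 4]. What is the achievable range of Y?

Substituting into the M equation gives M = X + 1.
Substituting into the A equation gives A = -X - 25.
This gives Y = 2*X + 45.
Linear in X, so extremes are at the endpoints: X = 0 gives Y = 45; X = 4 gives Y = 53.

45 to 53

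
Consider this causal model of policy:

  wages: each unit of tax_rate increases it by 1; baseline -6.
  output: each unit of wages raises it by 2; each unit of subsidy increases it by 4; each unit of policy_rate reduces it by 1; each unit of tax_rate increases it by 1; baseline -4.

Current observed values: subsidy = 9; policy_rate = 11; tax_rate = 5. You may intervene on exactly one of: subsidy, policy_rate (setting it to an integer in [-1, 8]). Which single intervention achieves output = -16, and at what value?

set subsidy = -1

Intervening on subsidy: with other inputs at their observed values, output = 4*subsidy - 12. Solving for -16 gives subsidy = -1, within [-1, 8].
Intervening on policy_rate: output = -policy_rate + 35. Reaching -16 requires policy_rate = 51, outside [-1, 8].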